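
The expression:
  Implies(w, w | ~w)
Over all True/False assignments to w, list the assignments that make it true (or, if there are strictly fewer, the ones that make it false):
is always true.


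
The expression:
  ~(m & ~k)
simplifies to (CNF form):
k | ~m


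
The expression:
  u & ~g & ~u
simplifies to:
False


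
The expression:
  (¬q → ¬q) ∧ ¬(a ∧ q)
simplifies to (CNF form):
¬a ∨ ¬q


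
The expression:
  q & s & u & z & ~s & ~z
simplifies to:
False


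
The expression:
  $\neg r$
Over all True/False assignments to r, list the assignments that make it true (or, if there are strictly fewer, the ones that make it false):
is true only for:
  r=False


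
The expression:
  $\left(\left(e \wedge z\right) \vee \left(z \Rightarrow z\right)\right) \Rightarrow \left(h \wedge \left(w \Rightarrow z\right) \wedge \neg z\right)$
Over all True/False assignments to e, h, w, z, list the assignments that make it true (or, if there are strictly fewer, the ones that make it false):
is true only for:
  e=False, h=True, w=False, z=False;
  e=True, h=True, w=False, z=False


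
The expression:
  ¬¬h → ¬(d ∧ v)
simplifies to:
¬d ∨ ¬h ∨ ¬v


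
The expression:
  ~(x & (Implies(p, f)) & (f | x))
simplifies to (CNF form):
(p | ~x) & (~f | ~x)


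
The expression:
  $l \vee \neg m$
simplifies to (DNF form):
$l \vee \neg m$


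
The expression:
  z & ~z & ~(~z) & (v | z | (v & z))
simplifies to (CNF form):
False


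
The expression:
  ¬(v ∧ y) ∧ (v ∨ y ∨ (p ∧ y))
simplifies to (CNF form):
(v ∨ y) ∧ (¬v ∨ ¬y)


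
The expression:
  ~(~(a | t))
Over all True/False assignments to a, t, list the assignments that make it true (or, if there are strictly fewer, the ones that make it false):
is false only for:
  a=False, t=False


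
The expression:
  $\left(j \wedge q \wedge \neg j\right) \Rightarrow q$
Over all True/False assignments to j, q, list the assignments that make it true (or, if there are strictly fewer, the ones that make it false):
is always true.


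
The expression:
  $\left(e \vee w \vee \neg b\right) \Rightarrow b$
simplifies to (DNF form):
$b$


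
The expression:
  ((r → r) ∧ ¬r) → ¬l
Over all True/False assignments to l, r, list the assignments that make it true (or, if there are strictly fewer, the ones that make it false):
is false only for:
  l=True, r=False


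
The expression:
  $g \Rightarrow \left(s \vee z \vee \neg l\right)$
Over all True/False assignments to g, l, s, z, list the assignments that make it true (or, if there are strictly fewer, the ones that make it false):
is false only for:
  g=True, l=True, s=False, z=False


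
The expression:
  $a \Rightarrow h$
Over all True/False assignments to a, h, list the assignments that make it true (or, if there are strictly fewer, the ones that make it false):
is false only for:
  a=True, h=False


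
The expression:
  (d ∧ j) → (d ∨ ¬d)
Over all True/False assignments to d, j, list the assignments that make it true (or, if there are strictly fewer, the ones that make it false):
is always true.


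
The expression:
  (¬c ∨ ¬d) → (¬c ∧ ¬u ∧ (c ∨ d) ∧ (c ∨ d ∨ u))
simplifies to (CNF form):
d ∧ (c ∨ ¬u)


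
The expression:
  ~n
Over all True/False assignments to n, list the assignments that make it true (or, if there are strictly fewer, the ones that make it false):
is true only for:
  n=False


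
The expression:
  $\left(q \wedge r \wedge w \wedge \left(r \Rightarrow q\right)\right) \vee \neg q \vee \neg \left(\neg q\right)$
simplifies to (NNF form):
$\text{True}$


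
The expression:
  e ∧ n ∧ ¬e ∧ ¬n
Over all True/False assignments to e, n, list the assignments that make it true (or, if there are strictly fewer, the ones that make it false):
is never true.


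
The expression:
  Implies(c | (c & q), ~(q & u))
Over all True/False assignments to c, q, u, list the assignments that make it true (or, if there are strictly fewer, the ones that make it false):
is false only for:
  c=True, q=True, u=True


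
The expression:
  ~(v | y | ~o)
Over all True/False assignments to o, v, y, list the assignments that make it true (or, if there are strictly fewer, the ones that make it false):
is true only for:
  o=True, v=False, y=False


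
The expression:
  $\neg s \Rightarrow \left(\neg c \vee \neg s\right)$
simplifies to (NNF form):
$\text{True}$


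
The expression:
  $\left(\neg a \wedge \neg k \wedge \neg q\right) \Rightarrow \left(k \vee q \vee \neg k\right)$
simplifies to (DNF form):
$\text{True}$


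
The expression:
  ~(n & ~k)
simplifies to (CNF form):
k | ~n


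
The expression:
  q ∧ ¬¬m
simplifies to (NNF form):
m ∧ q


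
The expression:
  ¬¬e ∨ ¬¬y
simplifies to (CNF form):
e ∨ y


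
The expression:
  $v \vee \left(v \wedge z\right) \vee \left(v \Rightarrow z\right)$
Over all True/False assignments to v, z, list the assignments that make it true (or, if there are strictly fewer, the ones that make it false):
is always true.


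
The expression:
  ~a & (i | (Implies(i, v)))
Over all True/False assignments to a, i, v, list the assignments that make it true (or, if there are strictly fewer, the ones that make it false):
is true only for:
  a=False, i=False, v=False;
  a=False, i=False, v=True;
  a=False, i=True, v=False;
  a=False, i=True, v=True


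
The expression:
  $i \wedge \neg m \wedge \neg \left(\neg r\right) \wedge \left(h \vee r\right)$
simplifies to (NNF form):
$i \wedge r \wedge \neg m$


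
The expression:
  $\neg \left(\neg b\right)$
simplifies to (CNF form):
$b$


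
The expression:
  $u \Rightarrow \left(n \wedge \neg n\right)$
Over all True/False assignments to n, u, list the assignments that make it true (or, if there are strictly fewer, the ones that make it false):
is true only for:
  n=False, u=False;
  n=True, u=False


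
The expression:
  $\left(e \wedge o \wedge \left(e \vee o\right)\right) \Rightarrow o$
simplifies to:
$\text{True}$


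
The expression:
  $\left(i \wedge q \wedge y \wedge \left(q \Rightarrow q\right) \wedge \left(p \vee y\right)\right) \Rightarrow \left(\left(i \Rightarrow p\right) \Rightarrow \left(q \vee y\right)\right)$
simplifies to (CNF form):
$\text{True}$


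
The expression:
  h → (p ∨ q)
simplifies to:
p ∨ q ∨ ¬h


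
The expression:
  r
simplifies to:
r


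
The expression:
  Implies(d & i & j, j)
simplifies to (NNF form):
True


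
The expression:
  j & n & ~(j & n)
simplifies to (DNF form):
False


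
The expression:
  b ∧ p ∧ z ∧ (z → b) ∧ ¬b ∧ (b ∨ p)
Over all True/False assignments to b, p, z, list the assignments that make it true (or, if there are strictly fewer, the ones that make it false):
is never true.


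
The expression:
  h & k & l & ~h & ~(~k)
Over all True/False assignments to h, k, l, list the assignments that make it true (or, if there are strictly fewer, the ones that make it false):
is never true.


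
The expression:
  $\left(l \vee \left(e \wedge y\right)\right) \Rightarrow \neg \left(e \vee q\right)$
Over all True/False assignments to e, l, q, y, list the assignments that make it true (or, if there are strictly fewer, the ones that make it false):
is true only for:
  e=False, l=False, q=False, y=False;
  e=False, l=False, q=False, y=True;
  e=False, l=False, q=True, y=False;
  e=False, l=False, q=True, y=True;
  e=False, l=True, q=False, y=False;
  e=False, l=True, q=False, y=True;
  e=True, l=False, q=False, y=False;
  e=True, l=False, q=True, y=False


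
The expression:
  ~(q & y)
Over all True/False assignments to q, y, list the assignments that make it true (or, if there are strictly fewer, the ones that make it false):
is false only for:
  q=True, y=True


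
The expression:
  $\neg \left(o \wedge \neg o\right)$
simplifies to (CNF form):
$\text{True}$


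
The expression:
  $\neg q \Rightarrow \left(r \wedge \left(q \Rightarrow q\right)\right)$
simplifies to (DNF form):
$q \vee r$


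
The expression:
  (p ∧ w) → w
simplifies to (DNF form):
True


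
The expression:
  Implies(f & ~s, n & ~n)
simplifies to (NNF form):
s | ~f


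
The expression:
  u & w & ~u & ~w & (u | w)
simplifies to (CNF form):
False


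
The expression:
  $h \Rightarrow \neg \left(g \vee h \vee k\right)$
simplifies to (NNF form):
$\neg h$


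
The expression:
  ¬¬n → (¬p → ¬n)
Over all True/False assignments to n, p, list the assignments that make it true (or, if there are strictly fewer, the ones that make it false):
is false only for:
  n=True, p=False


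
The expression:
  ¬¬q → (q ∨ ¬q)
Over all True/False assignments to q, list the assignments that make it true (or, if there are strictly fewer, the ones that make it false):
is always true.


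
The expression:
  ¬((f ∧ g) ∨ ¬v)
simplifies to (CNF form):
v ∧ (¬f ∨ ¬g)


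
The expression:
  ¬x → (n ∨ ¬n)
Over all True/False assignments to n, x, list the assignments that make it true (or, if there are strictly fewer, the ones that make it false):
is always true.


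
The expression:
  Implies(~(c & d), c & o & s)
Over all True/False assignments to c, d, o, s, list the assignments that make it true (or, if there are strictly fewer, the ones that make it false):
is true only for:
  c=True, d=False, o=True, s=True;
  c=True, d=True, o=False, s=False;
  c=True, d=True, o=False, s=True;
  c=True, d=True, o=True, s=False;
  c=True, d=True, o=True, s=True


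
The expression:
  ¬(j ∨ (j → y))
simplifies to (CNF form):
False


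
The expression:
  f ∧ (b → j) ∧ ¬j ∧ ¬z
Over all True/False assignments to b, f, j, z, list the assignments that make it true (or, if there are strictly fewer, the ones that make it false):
is true only for:
  b=False, f=True, j=False, z=False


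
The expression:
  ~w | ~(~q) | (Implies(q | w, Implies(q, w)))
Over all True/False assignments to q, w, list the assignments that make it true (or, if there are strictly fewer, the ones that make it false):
is always true.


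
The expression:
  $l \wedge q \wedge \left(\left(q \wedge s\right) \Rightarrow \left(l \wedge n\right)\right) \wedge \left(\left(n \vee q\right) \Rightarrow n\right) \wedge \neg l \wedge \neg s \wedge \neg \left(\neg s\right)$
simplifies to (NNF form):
$\text{False}$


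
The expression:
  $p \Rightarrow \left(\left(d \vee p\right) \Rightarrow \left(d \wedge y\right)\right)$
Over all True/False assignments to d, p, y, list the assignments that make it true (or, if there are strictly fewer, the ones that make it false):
is false only for:
  d=False, p=True, y=False;
  d=False, p=True, y=True;
  d=True, p=True, y=False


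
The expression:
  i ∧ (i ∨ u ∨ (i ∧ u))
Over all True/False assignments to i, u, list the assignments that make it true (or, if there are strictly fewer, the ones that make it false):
is true only for:
  i=True, u=False;
  i=True, u=True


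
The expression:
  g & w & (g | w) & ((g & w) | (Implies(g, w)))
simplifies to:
g & w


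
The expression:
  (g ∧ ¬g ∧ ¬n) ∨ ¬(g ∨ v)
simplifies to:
¬g ∧ ¬v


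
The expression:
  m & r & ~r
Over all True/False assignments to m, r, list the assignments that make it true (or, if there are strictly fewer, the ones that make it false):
is never true.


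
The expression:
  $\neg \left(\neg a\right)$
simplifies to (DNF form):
$a$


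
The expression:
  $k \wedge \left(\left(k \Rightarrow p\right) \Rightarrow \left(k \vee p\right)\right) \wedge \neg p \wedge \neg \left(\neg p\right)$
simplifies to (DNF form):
$\text{False}$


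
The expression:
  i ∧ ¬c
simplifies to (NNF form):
i ∧ ¬c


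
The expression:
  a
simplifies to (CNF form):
a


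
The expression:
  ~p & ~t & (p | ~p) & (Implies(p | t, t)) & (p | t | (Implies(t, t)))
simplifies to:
~p & ~t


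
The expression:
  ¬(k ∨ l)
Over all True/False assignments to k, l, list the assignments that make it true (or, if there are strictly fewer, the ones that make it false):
is true only for:
  k=False, l=False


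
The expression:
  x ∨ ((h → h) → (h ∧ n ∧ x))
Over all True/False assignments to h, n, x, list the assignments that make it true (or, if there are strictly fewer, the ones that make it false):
is true only for:
  h=False, n=False, x=True;
  h=False, n=True, x=True;
  h=True, n=False, x=True;
  h=True, n=True, x=True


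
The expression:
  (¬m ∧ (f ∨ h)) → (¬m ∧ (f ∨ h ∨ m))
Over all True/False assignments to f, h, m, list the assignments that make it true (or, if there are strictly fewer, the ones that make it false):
is always true.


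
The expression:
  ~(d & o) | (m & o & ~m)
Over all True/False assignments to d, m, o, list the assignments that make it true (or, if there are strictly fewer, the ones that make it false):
is false only for:
  d=True, m=False, o=True;
  d=True, m=True, o=True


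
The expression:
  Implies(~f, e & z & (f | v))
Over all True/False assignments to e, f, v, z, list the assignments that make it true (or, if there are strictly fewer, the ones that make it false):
is false only for:
  e=False, f=False, v=False, z=False;
  e=False, f=False, v=False, z=True;
  e=False, f=False, v=True, z=False;
  e=False, f=False, v=True, z=True;
  e=True, f=False, v=False, z=False;
  e=True, f=False, v=False, z=True;
  e=True, f=False, v=True, z=False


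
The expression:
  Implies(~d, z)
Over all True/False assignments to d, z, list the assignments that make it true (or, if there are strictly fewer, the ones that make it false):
is false only for:
  d=False, z=False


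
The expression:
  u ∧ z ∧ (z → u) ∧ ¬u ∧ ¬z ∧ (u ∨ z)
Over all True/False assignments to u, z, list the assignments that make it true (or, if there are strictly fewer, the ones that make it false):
is never true.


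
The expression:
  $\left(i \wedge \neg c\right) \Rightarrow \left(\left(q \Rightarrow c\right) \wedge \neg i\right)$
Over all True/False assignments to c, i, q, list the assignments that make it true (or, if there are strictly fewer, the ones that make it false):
is false only for:
  c=False, i=True, q=False;
  c=False, i=True, q=True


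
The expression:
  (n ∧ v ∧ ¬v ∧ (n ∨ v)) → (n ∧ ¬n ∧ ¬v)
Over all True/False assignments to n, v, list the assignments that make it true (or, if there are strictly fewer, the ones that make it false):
is always true.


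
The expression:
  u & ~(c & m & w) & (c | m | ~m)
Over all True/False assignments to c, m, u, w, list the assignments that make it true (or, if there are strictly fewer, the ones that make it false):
is true only for:
  c=False, m=False, u=True, w=False;
  c=False, m=False, u=True, w=True;
  c=False, m=True, u=True, w=False;
  c=False, m=True, u=True, w=True;
  c=True, m=False, u=True, w=False;
  c=True, m=False, u=True, w=True;
  c=True, m=True, u=True, w=False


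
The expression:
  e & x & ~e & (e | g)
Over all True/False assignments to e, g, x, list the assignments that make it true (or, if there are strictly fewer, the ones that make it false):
is never true.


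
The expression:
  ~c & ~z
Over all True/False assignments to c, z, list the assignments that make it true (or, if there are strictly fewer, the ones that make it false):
is true only for:
  c=False, z=False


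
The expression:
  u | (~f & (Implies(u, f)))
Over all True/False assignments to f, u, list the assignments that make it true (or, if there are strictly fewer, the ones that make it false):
is false only for:
  f=True, u=False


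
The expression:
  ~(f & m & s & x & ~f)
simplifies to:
True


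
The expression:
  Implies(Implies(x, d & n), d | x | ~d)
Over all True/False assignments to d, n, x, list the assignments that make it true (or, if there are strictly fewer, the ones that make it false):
is always true.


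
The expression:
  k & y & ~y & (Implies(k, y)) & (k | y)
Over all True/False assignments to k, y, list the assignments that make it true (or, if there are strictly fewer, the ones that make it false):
is never true.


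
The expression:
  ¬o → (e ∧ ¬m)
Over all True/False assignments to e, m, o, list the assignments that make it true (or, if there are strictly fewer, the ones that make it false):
is false only for:
  e=False, m=False, o=False;
  e=False, m=True, o=False;
  e=True, m=True, o=False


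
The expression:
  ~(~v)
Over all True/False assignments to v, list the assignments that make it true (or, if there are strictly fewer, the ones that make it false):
is true only for:
  v=True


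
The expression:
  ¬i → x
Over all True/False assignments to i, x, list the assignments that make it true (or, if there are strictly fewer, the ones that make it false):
is false only for:
  i=False, x=False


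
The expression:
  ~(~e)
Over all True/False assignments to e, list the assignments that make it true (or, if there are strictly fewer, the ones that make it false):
is true only for:
  e=True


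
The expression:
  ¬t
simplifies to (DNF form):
¬t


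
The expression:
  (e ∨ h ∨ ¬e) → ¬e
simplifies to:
¬e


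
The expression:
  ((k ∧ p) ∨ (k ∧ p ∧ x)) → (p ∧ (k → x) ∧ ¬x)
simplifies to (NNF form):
¬k ∨ ¬p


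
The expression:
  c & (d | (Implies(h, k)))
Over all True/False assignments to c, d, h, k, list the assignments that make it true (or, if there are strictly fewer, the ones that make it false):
is true only for:
  c=True, d=False, h=False, k=False;
  c=True, d=False, h=False, k=True;
  c=True, d=False, h=True, k=True;
  c=True, d=True, h=False, k=False;
  c=True, d=True, h=False, k=True;
  c=True, d=True, h=True, k=False;
  c=True, d=True, h=True, k=True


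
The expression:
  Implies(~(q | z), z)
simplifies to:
q | z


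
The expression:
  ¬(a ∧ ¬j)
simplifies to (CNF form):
j ∨ ¬a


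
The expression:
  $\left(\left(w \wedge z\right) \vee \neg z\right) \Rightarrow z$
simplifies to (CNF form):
$z$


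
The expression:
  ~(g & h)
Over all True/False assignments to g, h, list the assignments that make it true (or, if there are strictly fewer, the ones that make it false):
is false only for:
  g=True, h=True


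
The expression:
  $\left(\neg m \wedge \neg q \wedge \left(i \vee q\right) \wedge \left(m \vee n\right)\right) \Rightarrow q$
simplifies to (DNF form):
$m \vee q \vee \neg i \vee \neg n$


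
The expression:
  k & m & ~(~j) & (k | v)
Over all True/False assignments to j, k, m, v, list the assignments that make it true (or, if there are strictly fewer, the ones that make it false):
is true only for:
  j=True, k=True, m=True, v=False;
  j=True, k=True, m=True, v=True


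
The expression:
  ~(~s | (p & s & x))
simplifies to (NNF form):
s & (~p | ~x)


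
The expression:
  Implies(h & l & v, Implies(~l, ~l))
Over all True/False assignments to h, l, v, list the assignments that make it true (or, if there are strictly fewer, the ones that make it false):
is always true.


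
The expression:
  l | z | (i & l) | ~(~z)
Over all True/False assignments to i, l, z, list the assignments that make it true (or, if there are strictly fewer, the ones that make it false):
is false only for:
  i=False, l=False, z=False;
  i=True, l=False, z=False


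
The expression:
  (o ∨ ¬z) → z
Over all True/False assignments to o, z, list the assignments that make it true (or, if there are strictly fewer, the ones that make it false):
is true only for:
  o=False, z=True;
  o=True, z=True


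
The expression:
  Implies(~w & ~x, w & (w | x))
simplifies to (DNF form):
w | x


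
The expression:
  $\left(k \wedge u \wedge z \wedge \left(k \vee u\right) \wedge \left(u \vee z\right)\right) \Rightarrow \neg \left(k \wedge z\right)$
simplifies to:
$\neg k \vee \neg u \vee \neg z$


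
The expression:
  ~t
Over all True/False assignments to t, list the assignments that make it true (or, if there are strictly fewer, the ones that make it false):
is true only for:
  t=False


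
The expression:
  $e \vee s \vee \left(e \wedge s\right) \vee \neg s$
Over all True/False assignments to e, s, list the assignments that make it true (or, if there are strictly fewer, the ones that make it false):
is always true.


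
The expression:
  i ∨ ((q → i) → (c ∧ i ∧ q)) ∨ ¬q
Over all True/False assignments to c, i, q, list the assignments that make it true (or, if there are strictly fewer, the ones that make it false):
is always true.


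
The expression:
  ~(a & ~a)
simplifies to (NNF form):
True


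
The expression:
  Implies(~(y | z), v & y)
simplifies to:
y | z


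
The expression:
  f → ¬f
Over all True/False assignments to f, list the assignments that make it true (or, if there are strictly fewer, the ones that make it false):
is true only for:
  f=False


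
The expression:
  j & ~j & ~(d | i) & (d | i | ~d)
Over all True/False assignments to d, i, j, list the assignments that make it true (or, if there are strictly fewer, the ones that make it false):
is never true.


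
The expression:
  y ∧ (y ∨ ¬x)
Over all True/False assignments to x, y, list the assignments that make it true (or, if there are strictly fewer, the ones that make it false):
is true only for:
  x=False, y=True;
  x=True, y=True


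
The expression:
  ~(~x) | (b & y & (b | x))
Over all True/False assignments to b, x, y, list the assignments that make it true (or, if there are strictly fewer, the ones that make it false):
is false only for:
  b=False, x=False, y=False;
  b=False, x=False, y=True;
  b=True, x=False, y=False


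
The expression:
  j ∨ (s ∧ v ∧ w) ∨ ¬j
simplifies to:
True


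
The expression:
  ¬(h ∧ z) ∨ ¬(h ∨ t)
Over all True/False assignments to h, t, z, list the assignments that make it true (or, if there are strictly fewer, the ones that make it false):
is false only for:
  h=True, t=False, z=True;
  h=True, t=True, z=True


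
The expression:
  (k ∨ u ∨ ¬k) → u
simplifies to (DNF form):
u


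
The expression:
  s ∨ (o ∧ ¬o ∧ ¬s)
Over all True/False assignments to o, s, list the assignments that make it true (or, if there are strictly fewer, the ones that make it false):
is true only for:
  o=False, s=True;
  o=True, s=True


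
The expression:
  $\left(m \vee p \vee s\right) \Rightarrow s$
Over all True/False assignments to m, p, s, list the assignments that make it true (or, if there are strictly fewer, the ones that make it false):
is false only for:
  m=False, p=True, s=False;
  m=True, p=False, s=False;
  m=True, p=True, s=False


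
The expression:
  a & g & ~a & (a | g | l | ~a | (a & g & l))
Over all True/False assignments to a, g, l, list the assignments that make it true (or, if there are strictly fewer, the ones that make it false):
is never true.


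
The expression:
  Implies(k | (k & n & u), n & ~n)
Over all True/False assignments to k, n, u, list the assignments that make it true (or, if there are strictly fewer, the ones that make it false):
is true only for:
  k=False, n=False, u=False;
  k=False, n=False, u=True;
  k=False, n=True, u=False;
  k=False, n=True, u=True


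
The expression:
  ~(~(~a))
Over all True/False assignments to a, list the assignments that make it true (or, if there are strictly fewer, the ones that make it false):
is true only for:
  a=False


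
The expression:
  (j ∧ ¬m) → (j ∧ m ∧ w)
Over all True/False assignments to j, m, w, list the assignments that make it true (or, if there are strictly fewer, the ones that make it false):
is false only for:
  j=True, m=False, w=False;
  j=True, m=False, w=True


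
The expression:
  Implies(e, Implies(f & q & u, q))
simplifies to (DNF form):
True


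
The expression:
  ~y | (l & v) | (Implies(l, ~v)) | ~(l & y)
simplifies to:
True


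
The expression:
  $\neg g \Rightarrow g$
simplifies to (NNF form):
$g$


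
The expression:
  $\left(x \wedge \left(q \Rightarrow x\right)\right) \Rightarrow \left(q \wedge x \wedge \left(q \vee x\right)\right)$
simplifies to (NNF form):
$q \vee \neg x$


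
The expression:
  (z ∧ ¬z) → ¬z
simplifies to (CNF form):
True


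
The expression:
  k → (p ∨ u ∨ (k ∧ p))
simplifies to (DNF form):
p ∨ u ∨ ¬k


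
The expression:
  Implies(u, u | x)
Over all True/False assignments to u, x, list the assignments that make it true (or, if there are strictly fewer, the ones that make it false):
is always true.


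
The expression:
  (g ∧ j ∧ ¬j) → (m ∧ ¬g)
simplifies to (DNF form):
True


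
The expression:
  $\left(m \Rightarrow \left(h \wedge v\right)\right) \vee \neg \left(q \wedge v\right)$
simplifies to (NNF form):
$h \vee \neg m \vee \neg q \vee \neg v$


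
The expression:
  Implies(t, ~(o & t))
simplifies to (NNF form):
~o | ~t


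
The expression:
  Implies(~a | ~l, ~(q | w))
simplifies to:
(a & l) | (~q & ~w)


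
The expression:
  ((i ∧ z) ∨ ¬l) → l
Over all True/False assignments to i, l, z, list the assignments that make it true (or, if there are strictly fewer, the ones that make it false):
is true only for:
  i=False, l=True, z=False;
  i=False, l=True, z=True;
  i=True, l=True, z=False;
  i=True, l=True, z=True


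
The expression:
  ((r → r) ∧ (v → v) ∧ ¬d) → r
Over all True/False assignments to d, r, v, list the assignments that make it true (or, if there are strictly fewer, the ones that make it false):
is false only for:
  d=False, r=False, v=False;
  d=False, r=False, v=True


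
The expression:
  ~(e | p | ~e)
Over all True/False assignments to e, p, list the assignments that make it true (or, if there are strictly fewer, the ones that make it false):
is never true.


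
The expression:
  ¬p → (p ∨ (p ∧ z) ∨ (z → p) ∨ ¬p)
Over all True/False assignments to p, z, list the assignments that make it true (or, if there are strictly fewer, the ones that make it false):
is always true.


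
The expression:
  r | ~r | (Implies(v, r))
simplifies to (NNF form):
True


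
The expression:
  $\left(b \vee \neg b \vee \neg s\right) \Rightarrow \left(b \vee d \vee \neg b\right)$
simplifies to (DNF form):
$\text{True}$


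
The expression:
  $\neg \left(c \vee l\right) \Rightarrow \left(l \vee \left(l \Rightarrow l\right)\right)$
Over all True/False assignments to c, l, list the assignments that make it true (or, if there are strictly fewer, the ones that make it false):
is always true.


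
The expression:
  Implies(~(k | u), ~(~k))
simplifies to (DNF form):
k | u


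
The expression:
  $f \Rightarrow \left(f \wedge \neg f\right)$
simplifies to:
$\neg f$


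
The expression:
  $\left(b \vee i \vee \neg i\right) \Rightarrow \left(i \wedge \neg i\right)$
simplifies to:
$\text{False}$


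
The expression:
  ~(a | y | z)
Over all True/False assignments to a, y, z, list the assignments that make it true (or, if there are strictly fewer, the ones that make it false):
is true only for:
  a=False, y=False, z=False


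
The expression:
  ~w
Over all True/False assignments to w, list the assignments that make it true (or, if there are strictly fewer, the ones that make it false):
is true only for:
  w=False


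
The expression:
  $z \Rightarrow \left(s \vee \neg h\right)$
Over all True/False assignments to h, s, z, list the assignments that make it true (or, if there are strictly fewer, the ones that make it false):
is false only for:
  h=True, s=False, z=True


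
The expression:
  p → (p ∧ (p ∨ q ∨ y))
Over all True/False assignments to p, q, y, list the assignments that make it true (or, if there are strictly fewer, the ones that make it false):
is always true.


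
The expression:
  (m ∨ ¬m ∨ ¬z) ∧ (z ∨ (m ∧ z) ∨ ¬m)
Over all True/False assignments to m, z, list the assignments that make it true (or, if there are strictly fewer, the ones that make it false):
is false only for:
  m=True, z=False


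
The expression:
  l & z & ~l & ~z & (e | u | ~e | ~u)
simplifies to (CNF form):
False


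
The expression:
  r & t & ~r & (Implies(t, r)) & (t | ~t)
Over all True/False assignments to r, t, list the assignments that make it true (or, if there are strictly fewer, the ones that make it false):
is never true.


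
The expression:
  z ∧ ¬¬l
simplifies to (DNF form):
l ∧ z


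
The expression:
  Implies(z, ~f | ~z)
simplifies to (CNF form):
~f | ~z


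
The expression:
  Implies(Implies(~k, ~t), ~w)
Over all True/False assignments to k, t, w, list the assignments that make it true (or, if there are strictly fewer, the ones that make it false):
is false only for:
  k=False, t=False, w=True;
  k=True, t=False, w=True;
  k=True, t=True, w=True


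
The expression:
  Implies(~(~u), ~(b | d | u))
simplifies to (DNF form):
~u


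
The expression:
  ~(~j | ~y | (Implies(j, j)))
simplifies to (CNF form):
False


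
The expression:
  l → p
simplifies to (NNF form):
p ∨ ¬l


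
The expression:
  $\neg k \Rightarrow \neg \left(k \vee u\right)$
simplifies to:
$k \vee \neg u$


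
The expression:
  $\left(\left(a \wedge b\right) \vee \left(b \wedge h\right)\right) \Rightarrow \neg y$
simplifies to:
$\left(\neg a \wedge \neg h\right) \vee \neg b \vee \neg y$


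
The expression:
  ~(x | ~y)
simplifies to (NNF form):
y & ~x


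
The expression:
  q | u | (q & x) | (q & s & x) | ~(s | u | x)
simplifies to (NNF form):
q | u | (~s & ~x)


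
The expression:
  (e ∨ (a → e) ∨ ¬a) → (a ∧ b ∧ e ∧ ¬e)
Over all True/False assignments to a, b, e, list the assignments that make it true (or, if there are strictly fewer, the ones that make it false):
is true only for:
  a=True, b=False, e=False;
  a=True, b=True, e=False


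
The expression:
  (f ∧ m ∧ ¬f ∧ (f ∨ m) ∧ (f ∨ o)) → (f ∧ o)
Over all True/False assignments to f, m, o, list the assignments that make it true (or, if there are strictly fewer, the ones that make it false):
is always true.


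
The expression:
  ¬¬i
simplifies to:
i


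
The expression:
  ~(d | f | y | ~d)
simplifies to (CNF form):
False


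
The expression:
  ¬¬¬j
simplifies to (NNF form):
¬j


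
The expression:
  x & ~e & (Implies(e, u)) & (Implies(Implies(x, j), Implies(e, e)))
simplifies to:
x & ~e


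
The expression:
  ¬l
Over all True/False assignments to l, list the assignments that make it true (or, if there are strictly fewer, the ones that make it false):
is true only for:
  l=False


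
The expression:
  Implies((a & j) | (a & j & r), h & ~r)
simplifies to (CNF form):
(h | ~a | ~j) & (~a | ~j | ~r)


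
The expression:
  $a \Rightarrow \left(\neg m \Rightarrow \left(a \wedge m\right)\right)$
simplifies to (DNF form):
$m \vee \neg a$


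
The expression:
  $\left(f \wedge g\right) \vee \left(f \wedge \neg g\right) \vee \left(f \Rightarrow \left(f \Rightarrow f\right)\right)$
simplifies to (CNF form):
$\text{True}$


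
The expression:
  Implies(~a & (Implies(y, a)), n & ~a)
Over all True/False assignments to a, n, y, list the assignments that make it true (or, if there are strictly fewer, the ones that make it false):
is false only for:
  a=False, n=False, y=False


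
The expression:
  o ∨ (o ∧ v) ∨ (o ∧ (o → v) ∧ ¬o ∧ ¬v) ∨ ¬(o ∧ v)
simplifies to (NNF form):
True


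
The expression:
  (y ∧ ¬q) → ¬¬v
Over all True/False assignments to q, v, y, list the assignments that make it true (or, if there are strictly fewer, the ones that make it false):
is false only for:
  q=False, v=False, y=True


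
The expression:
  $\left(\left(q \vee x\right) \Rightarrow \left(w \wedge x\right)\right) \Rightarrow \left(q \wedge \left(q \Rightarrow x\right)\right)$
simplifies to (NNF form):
$q \vee \left(x \wedge \neg w\right)$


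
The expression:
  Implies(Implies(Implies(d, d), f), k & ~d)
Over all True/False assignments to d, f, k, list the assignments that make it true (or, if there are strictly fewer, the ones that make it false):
is false only for:
  d=False, f=True, k=False;
  d=True, f=True, k=False;
  d=True, f=True, k=True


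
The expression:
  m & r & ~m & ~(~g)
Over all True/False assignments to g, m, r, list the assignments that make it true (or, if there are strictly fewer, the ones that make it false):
is never true.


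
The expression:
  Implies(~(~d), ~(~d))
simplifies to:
True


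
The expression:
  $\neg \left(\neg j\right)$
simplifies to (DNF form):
$j$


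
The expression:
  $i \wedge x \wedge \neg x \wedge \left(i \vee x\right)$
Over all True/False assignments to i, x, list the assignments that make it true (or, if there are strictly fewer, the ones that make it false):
is never true.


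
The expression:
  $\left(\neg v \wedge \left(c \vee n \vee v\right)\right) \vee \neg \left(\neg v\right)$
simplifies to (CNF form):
$c \vee n \vee v$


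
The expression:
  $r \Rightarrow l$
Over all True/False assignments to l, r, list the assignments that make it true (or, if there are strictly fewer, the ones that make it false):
is false only for:
  l=False, r=True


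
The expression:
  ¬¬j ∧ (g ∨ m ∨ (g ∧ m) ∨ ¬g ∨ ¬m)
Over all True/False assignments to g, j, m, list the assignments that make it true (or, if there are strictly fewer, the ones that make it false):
is true only for:
  g=False, j=True, m=False;
  g=False, j=True, m=True;
  g=True, j=True, m=False;
  g=True, j=True, m=True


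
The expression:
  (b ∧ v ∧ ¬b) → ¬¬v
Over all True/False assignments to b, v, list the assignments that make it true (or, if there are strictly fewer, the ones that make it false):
is always true.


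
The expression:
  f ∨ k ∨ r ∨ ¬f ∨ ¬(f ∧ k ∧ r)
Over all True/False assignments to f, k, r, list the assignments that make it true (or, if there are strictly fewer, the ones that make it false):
is always true.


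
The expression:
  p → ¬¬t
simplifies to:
t ∨ ¬p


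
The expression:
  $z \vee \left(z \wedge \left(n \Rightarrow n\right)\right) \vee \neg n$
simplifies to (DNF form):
$z \vee \neg n$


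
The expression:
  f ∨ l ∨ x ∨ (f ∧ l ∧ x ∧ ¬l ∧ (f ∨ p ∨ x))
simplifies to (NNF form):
f ∨ l ∨ x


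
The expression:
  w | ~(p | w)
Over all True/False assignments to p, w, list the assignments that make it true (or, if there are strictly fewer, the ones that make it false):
is false only for:
  p=True, w=False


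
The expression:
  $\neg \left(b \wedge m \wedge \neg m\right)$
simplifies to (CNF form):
$\text{True}$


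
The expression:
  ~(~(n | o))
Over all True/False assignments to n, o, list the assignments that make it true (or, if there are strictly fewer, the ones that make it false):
is false only for:
  n=False, o=False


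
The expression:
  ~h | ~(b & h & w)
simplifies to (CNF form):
~b | ~h | ~w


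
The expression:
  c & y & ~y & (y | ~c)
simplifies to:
False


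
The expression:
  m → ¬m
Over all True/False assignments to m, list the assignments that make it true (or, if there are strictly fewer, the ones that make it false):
is true only for:
  m=False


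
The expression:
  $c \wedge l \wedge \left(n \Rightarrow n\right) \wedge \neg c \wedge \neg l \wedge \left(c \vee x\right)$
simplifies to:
$\text{False}$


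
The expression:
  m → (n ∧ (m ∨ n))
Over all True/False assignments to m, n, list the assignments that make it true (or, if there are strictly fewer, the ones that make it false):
is false only for:
  m=True, n=False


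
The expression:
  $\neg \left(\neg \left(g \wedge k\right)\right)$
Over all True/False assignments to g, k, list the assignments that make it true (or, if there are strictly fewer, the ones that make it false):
is true only for:
  g=True, k=True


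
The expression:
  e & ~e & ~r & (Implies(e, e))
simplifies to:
False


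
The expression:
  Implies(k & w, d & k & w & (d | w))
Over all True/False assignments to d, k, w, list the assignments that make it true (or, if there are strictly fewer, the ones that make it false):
is false only for:
  d=False, k=True, w=True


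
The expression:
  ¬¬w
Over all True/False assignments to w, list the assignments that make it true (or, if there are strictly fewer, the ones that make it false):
is true only for:
  w=True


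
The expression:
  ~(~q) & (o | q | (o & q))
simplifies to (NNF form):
q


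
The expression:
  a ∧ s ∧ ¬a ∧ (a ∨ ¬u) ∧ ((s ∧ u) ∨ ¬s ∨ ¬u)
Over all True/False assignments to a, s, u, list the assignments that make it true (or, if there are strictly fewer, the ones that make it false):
is never true.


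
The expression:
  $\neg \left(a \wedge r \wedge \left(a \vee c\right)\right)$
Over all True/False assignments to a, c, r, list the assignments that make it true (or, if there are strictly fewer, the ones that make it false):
is false only for:
  a=True, c=False, r=True;
  a=True, c=True, r=True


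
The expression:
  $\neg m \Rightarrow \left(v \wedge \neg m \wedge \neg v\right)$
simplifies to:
$m$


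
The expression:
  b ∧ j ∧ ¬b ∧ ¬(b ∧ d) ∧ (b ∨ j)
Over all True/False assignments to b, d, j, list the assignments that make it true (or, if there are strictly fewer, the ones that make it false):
is never true.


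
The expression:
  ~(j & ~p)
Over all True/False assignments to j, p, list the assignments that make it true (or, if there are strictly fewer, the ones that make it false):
is false only for:
  j=True, p=False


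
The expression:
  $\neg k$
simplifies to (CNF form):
$\neg k$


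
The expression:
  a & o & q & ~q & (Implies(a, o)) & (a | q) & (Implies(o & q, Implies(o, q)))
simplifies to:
False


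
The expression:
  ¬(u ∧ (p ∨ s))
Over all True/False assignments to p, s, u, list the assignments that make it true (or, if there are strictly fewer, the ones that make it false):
is false only for:
  p=False, s=True, u=True;
  p=True, s=False, u=True;
  p=True, s=True, u=True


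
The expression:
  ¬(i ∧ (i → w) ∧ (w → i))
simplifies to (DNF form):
¬i ∨ ¬w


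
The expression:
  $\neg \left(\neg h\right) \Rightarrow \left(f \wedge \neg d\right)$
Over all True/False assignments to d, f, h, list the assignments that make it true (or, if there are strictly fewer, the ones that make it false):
is false only for:
  d=False, f=False, h=True;
  d=True, f=False, h=True;
  d=True, f=True, h=True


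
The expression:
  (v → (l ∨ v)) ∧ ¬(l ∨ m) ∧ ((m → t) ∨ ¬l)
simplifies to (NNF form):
¬l ∧ ¬m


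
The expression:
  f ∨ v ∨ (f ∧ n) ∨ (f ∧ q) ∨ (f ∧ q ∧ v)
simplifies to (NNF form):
f ∨ v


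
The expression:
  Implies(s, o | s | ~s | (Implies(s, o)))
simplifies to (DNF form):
True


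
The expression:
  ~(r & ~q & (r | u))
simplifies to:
q | ~r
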